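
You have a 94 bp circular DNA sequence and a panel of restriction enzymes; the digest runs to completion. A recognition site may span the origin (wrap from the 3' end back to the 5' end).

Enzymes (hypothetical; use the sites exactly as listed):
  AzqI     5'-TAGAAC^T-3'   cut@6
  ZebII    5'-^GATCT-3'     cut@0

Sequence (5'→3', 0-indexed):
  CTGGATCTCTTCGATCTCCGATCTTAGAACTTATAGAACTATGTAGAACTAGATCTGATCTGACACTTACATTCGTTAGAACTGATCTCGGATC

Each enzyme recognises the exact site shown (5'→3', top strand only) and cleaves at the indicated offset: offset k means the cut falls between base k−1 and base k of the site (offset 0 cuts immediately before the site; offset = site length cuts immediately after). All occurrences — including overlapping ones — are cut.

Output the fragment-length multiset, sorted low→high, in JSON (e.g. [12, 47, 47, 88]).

[1,2,5,7,9,9,10,11,14,26]

Per-enzyme occurrences:
  AzqI (TAGAACT, off=6): starts [24, 33, 43, 76] → cuts [30, 39, 49, 82]
  ZebII (GATCT, off=0): starts [3, 12, 19, 51, 56, 83] → cuts [3, 12, 19, 51, 56, 83]

Pooled cuts: [3, 12, 19, 30, 39, 49, 51, 56, 82, 83]

Fragment lengths:
  3→12: 9 bp
  12→19: 7 bp
  19→30: 11 bp
  30→39: 9 bp
  39→49: 10 bp
  49→51: 2 bp
  51→56: 5 bp
  56→82: 26 bp
  82→83: 1 bp
  83→3 (wrap): 94-83+3 = 14 bp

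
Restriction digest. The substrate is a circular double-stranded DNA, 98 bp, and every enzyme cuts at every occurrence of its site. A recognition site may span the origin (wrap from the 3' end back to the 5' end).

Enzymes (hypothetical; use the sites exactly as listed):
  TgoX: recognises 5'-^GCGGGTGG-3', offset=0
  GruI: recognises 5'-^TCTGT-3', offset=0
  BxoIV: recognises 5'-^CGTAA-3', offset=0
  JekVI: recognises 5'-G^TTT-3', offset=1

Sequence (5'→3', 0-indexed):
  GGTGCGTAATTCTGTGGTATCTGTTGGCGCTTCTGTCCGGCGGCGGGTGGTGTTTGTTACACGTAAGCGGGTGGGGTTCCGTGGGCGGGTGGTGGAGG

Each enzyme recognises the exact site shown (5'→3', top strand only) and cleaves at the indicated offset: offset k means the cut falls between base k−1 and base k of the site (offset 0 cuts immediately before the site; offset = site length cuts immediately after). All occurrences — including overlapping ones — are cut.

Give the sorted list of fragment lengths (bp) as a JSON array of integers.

Scan for sites:
  TgoX GCGGGTGG/0: at [42, 66, 84] ⇒ [42, 66, 84]
  GruI TCTGT/0: at [10, 19, 31] ⇒ [10, 19, 31]
  BxoIV CGTAA/0: at [4, 61] ⇒ [4, 61]
  JekVI GTTT/1: at [51] ⇒ [52]

Pooled cuts: [4, 10, 19, 31, 42, 52, 61, 66, 84]

Fragment lengths:
  4→10: 6 bp
  10→19: 9 bp
  19→31: 12 bp
  31→42: 11 bp
  42→52: 10 bp
  52→61: 9 bp
  61→66: 5 bp
  66→84: 18 bp
  84→4 (wrap): 98-84+4 = 18 bp

[5,6,9,9,10,11,12,18,18]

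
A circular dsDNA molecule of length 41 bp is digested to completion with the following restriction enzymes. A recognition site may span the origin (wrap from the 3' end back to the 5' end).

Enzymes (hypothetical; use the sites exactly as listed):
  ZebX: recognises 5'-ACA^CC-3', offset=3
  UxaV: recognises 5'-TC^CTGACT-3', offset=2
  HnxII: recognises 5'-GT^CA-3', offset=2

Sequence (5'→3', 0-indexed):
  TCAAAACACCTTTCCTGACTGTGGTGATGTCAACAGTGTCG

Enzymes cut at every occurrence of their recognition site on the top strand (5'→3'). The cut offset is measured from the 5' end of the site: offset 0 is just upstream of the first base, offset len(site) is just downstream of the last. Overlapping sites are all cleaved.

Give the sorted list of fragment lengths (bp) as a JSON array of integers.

Per-enzyme occurrences:
  ZebX ACACC/3: at [5] ⇒ [8]
  UxaV TCCTGACT/2: at [12] ⇒ [14]
  HnxII GTCA/2: at [28, 40] ⇒ [1, 30]

Pooled cuts: [1, 8, 14, 30]

Fragments:
  1→8: 7 bp
  8→14: 6 bp
  14→30: 16 bp
  30→1 (wrap): 41-30+1 = 12 bp

[6,7,12,16]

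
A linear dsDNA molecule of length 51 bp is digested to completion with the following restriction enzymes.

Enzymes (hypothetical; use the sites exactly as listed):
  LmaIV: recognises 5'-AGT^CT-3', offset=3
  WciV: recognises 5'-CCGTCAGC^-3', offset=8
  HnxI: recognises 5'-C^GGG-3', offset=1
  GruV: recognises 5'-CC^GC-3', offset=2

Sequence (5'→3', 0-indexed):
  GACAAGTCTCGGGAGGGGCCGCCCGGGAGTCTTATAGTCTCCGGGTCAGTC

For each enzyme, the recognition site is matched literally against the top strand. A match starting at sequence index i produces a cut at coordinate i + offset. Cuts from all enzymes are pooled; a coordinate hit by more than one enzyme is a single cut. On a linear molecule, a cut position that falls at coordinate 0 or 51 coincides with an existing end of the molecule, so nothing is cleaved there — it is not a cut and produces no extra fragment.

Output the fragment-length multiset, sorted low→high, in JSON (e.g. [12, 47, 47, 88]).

Site scan:
  LmaIV AGTCT/3: at [4, 27, 35] ⇒ [7, 30, 38]
  WciV (CCGTCAGC, off=8): no sites
  HnxI CGGG/1: at [9, 23, 41] ⇒ [10, 24, 42]
  GruV CCGC/2: at [18] ⇒ [20]

Pooled cuts: [7, 10, 20, 24, 30, 38, 42]

Fragments:
  [0,7): 7 bp
  [7,10): 3 bp
  [10,20): 10 bp
  [20,24): 4 bp
  [24,30): 6 bp
  [30,38): 8 bp
  [38,42): 4 bp
  [42,51): 9 bp

[3,4,4,6,7,8,9,10]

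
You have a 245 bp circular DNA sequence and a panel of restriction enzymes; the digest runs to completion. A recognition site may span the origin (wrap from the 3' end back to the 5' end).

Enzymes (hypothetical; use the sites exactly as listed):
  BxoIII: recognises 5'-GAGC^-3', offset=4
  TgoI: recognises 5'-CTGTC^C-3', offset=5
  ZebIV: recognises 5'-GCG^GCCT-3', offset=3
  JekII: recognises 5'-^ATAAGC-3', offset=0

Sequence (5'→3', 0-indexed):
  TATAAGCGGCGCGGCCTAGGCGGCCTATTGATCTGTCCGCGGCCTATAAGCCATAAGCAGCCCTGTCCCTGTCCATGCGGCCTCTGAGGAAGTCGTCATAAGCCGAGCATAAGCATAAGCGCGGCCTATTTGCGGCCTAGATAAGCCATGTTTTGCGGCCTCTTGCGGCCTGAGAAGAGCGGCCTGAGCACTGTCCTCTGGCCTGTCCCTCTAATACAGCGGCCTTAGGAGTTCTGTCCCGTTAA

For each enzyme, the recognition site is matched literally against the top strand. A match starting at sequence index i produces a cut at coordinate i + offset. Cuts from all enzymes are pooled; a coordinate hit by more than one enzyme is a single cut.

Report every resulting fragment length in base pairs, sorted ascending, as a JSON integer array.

[1,4,4,6,6,6,6,6,7,8,8,9,9,10,11,11,12,12,13,14,15,15,17,17,18]

Scan for sites:
  BxoIII (GAGC, off=4): starts [104, 176, 185] → cuts [108, 180, 189]
  TgoI (CTGTCC, off=5): starts [32, 62, 68, 190, 202, 233] → cuts [37, 67, 73, 195, 207, 238]
  ZebIV (GCGGCCT, off=3): starts [10, 19, 38, 76, 120, 131, 154, 164, 178, 218] → cuts [13, 22, 41, 79, 123, 134, 157, 167, 181, 221]
  JekII (ATAAGC, off=0): starts [1, 45, 52, 97, 108, 114, 140] → cuts [1, 45, 52, 97, 108, 114, 140]

Pooled cuts: [1, 13, 22, 37, 41, 45, 52, 67, 73, 79, 97, 108, 114, 123, 134, 140, 157, 167, 180, 181, 189, 195, 207, 221, 238]

Fragments:
  1→13: 12 bp
  13→22: 9 bp
  22→37: 15 bp
  37→41: 4 bp
  41→45: 4 bp
  45→52: 7 bp
  52→67: 15 bp
  67→73: 6 bp
  73→79: 6 bp
  79→97: 18 bp
  97→108: 11 bp
  108→114: 6 bp
  114→123: 9 bp
  123→134: 11 bp
  134→140: 6 bp
  140→157: 17 bp
  157→167: 10 bp
  167→180: 13 bp
  180→181: 1 bp
  181→189: 8 bp
  189→195: 6 bp
  195→207: 12 bp
  207→221: 14 bp
  221→238: 17 bp
  238→1 (wrap): 245-238+1 = 8 bp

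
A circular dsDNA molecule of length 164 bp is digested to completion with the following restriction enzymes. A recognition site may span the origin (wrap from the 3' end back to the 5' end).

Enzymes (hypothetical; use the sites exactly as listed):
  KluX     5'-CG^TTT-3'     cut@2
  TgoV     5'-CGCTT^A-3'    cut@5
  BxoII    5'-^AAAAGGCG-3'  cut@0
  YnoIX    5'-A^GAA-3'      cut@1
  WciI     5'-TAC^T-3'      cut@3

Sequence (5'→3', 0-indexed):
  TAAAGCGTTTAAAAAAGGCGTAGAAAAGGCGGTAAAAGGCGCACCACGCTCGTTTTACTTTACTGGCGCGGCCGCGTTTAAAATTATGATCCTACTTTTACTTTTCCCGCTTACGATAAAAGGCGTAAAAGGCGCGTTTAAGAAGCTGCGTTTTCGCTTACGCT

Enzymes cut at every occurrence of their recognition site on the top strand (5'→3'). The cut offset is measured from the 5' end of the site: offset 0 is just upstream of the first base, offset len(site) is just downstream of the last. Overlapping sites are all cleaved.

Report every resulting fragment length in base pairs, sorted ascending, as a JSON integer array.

[1,5,5,5,5,6,6,6,6,9,9,9,10,10,10,11,13,19,19]

Per-enzyme occurrences:
  KluX (CGTTT, off=2): starts [5, 50, 74, 134, 148] → cuts [7, 52, 76, 136, 150]
  TgoV (CGCTTA, off=5): starts [107, 154, 160] → cuts [1, 112, 159]
  BxoII (AAAAGGCG, off=0): starts [12, 23, 33, 117, 126] → cuts [12, 23, 33, 117, 126]
  YnoIX (AGAA, off=1): starts [21, 140] → cuts [22, 141]
  WciI (TACT, off=3): starts [55, 60, 92, 98] → cuts [58, 63, 95, 101]

All cut coordinates (distinct, sorted): [1, 7, 12, 22, 23, 33, 52, 58, 63, 76, 95, 101, 112, 117, 126, 136, 141, 150, 159]

Fragment lengths:
  1→7: 6 bp
  7→12: 5 bp
  12→22: 10 bp
  22→23: 1 bp
  23→33: 10 bp
  33→52: 19 bp
  52→58: 6 bp
  58→63: 5 bp
  63→76: 13 bp
  76→95: 19 bp
  95→101: 6 bp
  101→112: 11 bp
  112→117: 5 bp
  117→126: 9 bp
  126→136: 10 bp
  136→141: 5 bp
  141→150: 9 bp
  150→159: 9 bp
  159→1 (wrap): 164-159+1 = 6 bp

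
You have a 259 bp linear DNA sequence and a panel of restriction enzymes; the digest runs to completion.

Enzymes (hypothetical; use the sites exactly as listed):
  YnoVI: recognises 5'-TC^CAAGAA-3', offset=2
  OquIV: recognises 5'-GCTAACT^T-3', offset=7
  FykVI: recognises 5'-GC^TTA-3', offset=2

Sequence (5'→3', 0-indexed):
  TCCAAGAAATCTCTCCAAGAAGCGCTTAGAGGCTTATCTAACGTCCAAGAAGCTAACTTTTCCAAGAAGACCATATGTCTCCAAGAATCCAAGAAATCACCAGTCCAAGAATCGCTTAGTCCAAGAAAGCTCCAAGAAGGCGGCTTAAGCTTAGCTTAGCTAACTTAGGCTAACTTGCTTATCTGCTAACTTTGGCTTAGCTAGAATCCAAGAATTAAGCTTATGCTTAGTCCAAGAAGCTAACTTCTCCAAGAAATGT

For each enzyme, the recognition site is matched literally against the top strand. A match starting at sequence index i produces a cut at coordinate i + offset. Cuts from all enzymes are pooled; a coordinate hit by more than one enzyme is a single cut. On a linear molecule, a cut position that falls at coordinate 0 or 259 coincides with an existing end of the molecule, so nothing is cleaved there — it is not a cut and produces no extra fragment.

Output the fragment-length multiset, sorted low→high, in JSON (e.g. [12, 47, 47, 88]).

[2,3,4,4,5,5,6,6,6,6,8,8,10,10,10,10,10,11,12,12,12,12,13,13,13,13,16,19]

Scan for sites:
  YnoVI (TCCAAGAA, off=2): starts [0, 13, 43, 60, 79, 87, 103, 119, 130, 206, 230, 247] → cuts [2, 15, 45, 62, 81, 89, 105, 121, 132, 208, 232, 249]
  OquIV (GCTAACTT, off=7): starts [51, 158, 168, 184, 238] → cuts [58, 165, 175, 191, 245]
  FykVI (GCTTA, off=2): starts [23, 31, 113, 142, 148, 153, 176, 194, 218, 224] → cuts [25, 33, 115, 144, 150, 155, 178, 196, 220, 226]

All cut coordinates (distinct, sorted): [2, 15, 25, 33, 45, 58, 62, 81, 89, 105, 115, 121, 132, 144, 150, 155, 165, 175, 178, 191, 196, 208, 220, 226, 232, 245, 249]

Fragments:
  [0,2): 2 bp
  [2,15): 13 bp
  [15,25): 10 bp
  [25,33): 8 bp
  [33,45): 12 bp
  [45,58): 13 bp
  [58,62): 4 bp
  [62,81): 19 bp
  [81,89): 8 bp
  [89,105): 16 bp
  [105,115): 10 bp
  [115,121): 6 bp
  [121,132): 11 bp
  [132,144): 12 bp
  [144,150): 6 bp
  [150,155): 5 bp
  [155,165): 10 bp
  [165,175): 10 bp
  [175,178): 3 bp
  [178,191): 13 bp
  [191,196): 5 bp
  [196,208): 12 bp
  [208,220): 12 bp
  [220,226): 6 bp
  [226,232): 6 bp
  [232,245): 13 bp
  [245,249): 4 bp
  [249,259): 10 bp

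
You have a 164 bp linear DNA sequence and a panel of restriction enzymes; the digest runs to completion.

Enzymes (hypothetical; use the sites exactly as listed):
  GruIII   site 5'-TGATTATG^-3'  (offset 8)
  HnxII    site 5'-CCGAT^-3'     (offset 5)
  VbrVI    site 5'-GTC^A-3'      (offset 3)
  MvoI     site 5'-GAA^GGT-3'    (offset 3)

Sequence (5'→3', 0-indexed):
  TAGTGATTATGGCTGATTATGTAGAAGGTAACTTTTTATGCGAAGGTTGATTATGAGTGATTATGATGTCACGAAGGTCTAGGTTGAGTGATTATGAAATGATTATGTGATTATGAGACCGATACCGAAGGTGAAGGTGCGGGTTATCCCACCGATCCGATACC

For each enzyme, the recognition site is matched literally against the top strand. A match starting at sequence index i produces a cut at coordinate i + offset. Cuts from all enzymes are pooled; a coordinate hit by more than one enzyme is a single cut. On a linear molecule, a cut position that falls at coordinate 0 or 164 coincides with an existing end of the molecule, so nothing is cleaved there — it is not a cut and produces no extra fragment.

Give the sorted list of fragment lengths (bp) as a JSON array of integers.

Per-enzyme occurrences:
  GruIII TGATTATG/8: at [3, 13, 47, 57, 88, 99, 107] ⇒ [11, 21, 55, 65, 96, 107, 115]
  HnxII CCGAT/5: at [118, 151, 156] ⇒ [123, 156, 161]
  VbrVI GTCA/3: at [67] ⇒ [70]
  MvoI GAAGGT/3: at [23, 41, 72, 126, 132] ⇒ [26, 44, 75, 129, 135]

Pooled cuts: [11, 21, 26, 44, 55, 65, 70, 75, 96, 107, 115, 123, 129, 135, 156, 161]

Fragment lengths:
  [0,11): 11 bp
  [11,21): 10 bp
  [21,26): 5 bp
  [26,44): 18 bp
  [44,55): 11 bp
  [55,65): 10 bp
  [65,70): 5 bp
  [70,75): 5 bp
  [75,96): 21 bp
  [96,107): 11 bp
  [107,115): 8 bp
  [115,123): 8 bp
  [123,129): 6 bp
  [129,135): 6 bp
  [135,156): 21 bp
  [156,161): 5 bp
  [161,164): 3 bp

[3,5,5,5,5,6,6,8,8,10,10,11,11,11,18,21,21]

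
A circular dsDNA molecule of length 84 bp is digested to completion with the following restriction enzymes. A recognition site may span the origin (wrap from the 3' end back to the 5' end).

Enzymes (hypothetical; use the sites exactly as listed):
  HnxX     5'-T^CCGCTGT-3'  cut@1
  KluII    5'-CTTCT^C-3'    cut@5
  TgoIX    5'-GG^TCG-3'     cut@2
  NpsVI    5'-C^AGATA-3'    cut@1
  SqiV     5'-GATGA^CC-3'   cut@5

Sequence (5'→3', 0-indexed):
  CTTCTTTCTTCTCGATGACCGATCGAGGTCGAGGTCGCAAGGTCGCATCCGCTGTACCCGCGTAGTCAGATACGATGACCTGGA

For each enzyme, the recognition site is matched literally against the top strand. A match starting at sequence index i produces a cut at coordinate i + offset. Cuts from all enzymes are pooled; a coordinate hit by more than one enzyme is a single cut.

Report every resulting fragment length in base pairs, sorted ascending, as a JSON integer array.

[6,6,6,8,10,11,18,19]

Scan for sites:
  HnxX TCCGCTGT/1: at [47] ⇒ [48]
  KluII CTTCTC/5: at [7] ⇒ [12]
  TgoIX GGTCG/2: at [26, 32, 40] ⇒ [28, 34, 42]
  NpsVI CAGATA/1: at [66] ⇒ [67]
  SqiV GATGACC/5: at [13, 73] ⇒ [18, 78]

All cut coordinates (distinct, sorted): [12, 18, 28, 34, 42, 48, 67, 78]

Fragment lengths:
  12→18: 6 bp
  18→28: 10 bp
  28→34: 6 bp
  34→42: 8 bp
  42→48: 6 bp
  48→67: 19 bp
  67→78: 11 bp
  78→12 (wrap): 84-78+12 = 18 bp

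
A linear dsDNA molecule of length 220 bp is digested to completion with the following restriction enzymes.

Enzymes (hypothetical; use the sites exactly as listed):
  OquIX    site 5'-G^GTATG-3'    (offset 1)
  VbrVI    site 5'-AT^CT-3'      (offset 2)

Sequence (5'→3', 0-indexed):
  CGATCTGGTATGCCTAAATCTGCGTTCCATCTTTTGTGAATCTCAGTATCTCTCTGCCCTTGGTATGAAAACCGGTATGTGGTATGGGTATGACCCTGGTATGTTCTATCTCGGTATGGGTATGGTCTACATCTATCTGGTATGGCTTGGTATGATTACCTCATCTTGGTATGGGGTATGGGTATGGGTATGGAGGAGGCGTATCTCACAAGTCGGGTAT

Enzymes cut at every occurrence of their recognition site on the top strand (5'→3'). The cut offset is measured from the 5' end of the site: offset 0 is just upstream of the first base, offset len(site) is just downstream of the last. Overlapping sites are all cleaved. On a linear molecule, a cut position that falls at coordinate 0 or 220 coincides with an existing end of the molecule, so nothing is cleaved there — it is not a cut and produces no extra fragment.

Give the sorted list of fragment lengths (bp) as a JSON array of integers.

Scan for sites:
  OquIX GGTATG/1: at [6, 61, 73, 80, 86, 97, 112, 118, 138, 148, 167, 174, 180, 186] ⇒ [7, 62, 74, 81, 87, 98, 113, 119, 139, 149, 168, 175, 181, 187]
  VbrVI ATCT/2: at [2, 17, 28, 39, 47, 107, 130, 134, 162, 202] ⇒ [4, 19, 30, 41, 49, 109, 132, 136, 164, 204]

All cut coordinates (distinct, sorted): [4, 7, 19, 30, 41, 49, 62, 74, 81, 87, 98, 109, 113, 119, 132, 136, 139, 149, 164, 168, 175, 181, 187, 204]

Fragment lengths:
  [0,4): 4 bp
  [4,7): 3 bp
  [7,19): 12 bp
  [19,30): 11 bp
  [30,41): 11 bp
  [41,49): 8 bp
  [49,62): 13 bp
  [62,74): 12 bp
  [74,81): 7 bp
  [81,87): 6 bp
  [87,98): 11 bp
  [98,109): 11 bp
  [109,113): 4 bp
  [113,119): 6 bp
  [119,132): 13 bp
  [132,136): 4 bp
  [136,139): 3 bp
  [139,149): 10 bp
  [149,164): 15 bp
  [164,168): 4 bp
  [168,175): 7 bp
  [175,181): 6 bp
  [181,187): 6 bp
  [187,204): 17 bp
  [204,220): 16 bp

[3,3,4,4,4,4,6,6,6,6,7,7,8,10,11,11,11,11,12,12,13,13,15,16,17]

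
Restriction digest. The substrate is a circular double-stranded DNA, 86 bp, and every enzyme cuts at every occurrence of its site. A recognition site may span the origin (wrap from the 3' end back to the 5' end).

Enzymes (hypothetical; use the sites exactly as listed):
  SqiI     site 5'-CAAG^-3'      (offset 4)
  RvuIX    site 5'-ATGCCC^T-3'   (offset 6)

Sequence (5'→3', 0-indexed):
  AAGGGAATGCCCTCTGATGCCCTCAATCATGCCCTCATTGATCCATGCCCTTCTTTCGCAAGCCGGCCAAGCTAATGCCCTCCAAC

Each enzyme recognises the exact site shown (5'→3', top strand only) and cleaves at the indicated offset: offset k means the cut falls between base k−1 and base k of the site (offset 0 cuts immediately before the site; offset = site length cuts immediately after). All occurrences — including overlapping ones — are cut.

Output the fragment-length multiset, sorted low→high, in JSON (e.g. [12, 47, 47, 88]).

[9,9,9,9,10,12,12,16]

Site scan:
  SqiI CAAG/4: at [58, 67, 85] ⇒ [3, 62, 71]
  RvuIX ATGCCCT/6: at [6, 16, 28, 44, 74] ⇒ [12, 22, 34, 50, 80]

All cut coordinates (distinct, sorted): [3, 12, 22, 34, 50, 62, 71, 80]

Fragment lengths:
  3→12: 9 bp
  12→22: 10 bp
  22→34: 12 bp
  34→50: 16 bp
  50→62: 12 bp
  62→71: 9 bp
  71→80: 9 bp
  80→3 (wrap): 86-80+3 = 9 bp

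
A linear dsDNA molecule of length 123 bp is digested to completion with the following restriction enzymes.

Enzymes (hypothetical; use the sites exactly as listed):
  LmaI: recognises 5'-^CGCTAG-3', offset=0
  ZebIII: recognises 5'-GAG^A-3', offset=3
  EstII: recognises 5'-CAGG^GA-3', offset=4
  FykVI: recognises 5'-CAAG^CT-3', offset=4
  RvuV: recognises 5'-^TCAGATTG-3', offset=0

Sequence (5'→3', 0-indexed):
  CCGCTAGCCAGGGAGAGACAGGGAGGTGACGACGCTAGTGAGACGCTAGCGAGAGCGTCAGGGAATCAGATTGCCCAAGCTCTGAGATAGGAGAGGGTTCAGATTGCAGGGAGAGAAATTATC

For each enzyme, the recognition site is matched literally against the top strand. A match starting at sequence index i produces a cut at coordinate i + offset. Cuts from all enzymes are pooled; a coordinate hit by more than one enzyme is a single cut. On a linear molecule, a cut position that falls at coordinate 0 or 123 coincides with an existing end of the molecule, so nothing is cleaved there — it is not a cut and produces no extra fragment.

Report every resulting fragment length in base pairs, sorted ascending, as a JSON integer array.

Site scan:
  LmaI CGCTAG/0: at [1, 32, 43] ⇒ [1, 32, 43]
  ZebIII GAGA/3: at [12, 14, 39, 50, 83, 90, 110, 112] ⇒ [15, 17, 42, 53, 86, 93, 113, 115]
  EstII CAGGGA/4: at [8, 18, 58, 106] ⇒ [12, 22, 62, 110]
  FykVI CAAGCT/4: at [75] ⇒ [79]
  RvuV TCAGATTG/0: at [65, 98] ⇒ [65, 98]

All cut coordinates (distinct, sorted): [1, 12, 15, 17, 22, 32, 42, 43, 53, 62, 65, 79, 86, 93, 98, 110, 113, 115]

Fragments:
  [0,1): 1 bp
  [1,12): 11 bp
  [12,15): 3 bp
  [15,17): 2 bp
  [17,22): 5 bp
  [22,32): 10 bp
  [32,42): 10 bp
  [42,43): 1 bp
  [43,53): 10 bp
  [53,62): 9 bp
  [62,65): 3 bp
  [65,79): 14 bp
  [79,86): 7 bp
  [86,93): 7 bp
  [93,98): 5 bp
  [98,110): 12 bp
  [110,113): 3 bp
  [113,115): 2 bp
  [115,123): 8 bp

[1,1,2,2,3,3,3,5,5,7,7,8,9,10,10,10,11,12,14]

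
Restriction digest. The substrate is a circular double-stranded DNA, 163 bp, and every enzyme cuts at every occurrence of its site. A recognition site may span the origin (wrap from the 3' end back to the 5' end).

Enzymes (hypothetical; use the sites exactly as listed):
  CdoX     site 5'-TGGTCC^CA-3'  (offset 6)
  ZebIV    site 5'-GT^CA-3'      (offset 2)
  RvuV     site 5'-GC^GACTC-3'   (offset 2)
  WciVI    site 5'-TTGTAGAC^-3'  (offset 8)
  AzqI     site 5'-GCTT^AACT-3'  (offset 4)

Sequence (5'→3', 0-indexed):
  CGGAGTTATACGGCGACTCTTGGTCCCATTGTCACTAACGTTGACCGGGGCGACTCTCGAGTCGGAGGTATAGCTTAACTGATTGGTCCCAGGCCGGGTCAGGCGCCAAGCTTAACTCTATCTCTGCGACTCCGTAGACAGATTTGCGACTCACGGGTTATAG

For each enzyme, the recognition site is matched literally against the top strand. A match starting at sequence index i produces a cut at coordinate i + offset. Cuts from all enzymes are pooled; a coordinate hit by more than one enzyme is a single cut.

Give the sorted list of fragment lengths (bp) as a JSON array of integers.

[6,10,12,13,14,14,19,20,25,30]

Site scan:
  CdoX TGGTCCCA/6: at [20, 83] ⇒ [26, 89]
  ZebIV GTCA/2: at [30, 97] ⇒ [32, 99]
  RvuV GCGACTC/2: at [12, 49, 125, 145] ⇒ [14, 51, 127, 147]
  WciVI (TTGTAGAC, off=8): no sites
  AzqI GCTTAACT/4: at [72, 109] ⇒ [76, 113]

All cut coordinates (distinct, sorted): [14, 26, 32, 51, 76, 89, 99, 113, 127, 147]

Fragments:
  14→26: 12 bp
  26→32: 6 bp
  32→51: 19 bp
  51→76: 25 bp
  76→89: 13 bp
  89→99: 10 bp
  99→113: 14 bp
  113→127: 14 bp
  127→147: 20 bp
  147→14 (wrap): 163-147+14 = 30 bp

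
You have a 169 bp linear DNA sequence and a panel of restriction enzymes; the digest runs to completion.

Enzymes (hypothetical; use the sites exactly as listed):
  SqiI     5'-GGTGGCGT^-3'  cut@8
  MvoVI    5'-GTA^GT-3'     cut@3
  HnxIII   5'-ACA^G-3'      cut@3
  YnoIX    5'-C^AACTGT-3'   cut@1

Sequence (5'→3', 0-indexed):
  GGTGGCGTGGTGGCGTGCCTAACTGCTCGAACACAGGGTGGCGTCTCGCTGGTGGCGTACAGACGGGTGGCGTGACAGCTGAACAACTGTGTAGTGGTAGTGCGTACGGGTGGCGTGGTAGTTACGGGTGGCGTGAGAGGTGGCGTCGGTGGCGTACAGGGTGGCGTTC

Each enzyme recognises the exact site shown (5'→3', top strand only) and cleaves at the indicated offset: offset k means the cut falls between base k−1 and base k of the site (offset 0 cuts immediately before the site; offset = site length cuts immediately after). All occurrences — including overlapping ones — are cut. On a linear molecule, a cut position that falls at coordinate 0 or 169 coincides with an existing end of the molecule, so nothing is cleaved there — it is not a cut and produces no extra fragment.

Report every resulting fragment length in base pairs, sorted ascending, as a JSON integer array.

[2,3,3,4,4,6,7,8,8,9,9,9,9,12,12,14,14,17,19]

Site scan:
  SqiI (GGTGGCGT, off=8): starts [0, 8, 36, 50, 65, 108, 126, 138, 147, 159] → cuts [8, 16, 44, 58, 73, 116, 134, 146, 155, 167]
  MvoVI (GTAGT, off=3): starts [90, 96, 117] → cuts [93, 99, 120]
  HnxIII (ACAG, off=3): starts [32, 58, 74, 155] → cuts [35, 61, 77, 158]
  YnoIX (CAACTGT, off=1): starts [83] → cuts [84]

All cut coordinates (distinct, sorted): [8, 16, 35, 44, 58, 61, 73, 77, 84, 93, 99, 116, 120, 134, 146, 155, 158, 167]

Fragments:
  [0,8): 8 bp
  [8,16): 8 bp
  [16,35): 19 bp
  [35,44): 9 bp
  [44,58): 14 bp
  [58,61): 3 bp
  [61,73): 12 bp
  [73,77): 4 bp
  [77,84): 7 bp
  [84,93): 9 bp
  [93,99): 6 bp
  [99,116): 17 bp
  [116,120): 4 bp
  [120,134): 14 bp
  [134,146): 12 bp
  [146,155): 9 bp
  [155,158): 3 bp
  [158,167): 9 bp
  [167,169): 2 bp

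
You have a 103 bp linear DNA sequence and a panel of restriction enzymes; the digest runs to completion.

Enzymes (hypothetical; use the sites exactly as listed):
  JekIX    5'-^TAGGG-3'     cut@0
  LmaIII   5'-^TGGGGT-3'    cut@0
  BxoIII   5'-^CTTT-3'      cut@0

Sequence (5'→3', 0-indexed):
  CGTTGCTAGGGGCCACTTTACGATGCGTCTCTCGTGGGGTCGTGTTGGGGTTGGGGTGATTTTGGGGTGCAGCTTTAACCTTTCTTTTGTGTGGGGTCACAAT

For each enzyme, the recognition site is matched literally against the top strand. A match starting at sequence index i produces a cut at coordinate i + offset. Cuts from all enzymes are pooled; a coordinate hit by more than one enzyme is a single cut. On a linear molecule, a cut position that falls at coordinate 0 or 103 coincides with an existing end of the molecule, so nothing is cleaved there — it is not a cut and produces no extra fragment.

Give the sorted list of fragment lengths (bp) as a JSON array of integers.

[4,6,6,7,8,9,10,11,11,12,19]

Scan for sites:
  JekIX TAGGG/0: at [6] ⇒ [6]
  LmaIII TGGGGT/0: at [34, 45, 51, 62, 91] ⇒ [34, 45, 51, 62, 91]
  BxoIII CTTT/0: at [15, 72, 79, 83] ⇒ [15, 72, 79, 83]

Pooled cuts: [6, 15, 34, 45, 51, 62, 72, 79, 83, 91]

Fragment lengths:
  [0,6): 6 bp
  [6,15): 9 bp
  [15,34): 19 bp
  [34,45): 11 bp
  [45,51): 6 bp
  [51,62): 11 bp
  [62,72): 10 bp
  [72,79): 7 bp
  [79,83): 4 bp
  [83,91): 8 bp
  [91,103): 12 bp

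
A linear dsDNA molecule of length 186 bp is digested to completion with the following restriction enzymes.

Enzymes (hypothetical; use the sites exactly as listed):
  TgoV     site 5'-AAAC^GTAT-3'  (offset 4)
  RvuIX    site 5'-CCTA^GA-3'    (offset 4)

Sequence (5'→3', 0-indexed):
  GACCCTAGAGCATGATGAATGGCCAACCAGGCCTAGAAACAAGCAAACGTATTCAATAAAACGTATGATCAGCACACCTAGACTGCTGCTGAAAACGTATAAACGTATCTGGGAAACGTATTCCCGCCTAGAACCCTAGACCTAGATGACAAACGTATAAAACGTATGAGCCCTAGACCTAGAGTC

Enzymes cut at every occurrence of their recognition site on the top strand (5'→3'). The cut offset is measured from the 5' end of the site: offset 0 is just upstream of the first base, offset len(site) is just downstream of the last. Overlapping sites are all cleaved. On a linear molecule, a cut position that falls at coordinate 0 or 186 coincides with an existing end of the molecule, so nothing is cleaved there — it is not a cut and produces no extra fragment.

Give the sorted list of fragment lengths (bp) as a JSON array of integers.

Per-enzyme occurrences:
  TgoV (AAACGTAT, off=4): starts [44, 58, 92, 100, 113, 150, 159] → cuts [48, 62, 96, 104, 117, 154, 163]
  RvuIX (CCTAGA, off=4): starts [3, 31, 76, 126, 134, 140, 171, 177] → cuts [7, 35, 80, 130, 138, 144, 175, 181]

Pooled cuts: [7, 35, 48, 62, 80, 96, 104, 117, 130, 138, 144, 154, 163, 175, 181]

Fragments:
  [0,7): 7 bp
  [7,35): 28 bp
  [35,48): 13 bp
  [48,62): 14 bp
  [62,80): 18 bp
  [80,96): 16 bp
  [96,104): 8 bp
  [104,117): 13 bp
  [117,130): 13 bp
  [130,138): 8 bp
  [138,144): 6 bp
  [144,154): 10 bp
  [154,163): 9 bp
  [163,175): 12 bp
  [175,181): 6 bp
  [181,186): 5 bp

[5,6,6,7,8,8,9,10,12,13,13,13,14,16,18,28]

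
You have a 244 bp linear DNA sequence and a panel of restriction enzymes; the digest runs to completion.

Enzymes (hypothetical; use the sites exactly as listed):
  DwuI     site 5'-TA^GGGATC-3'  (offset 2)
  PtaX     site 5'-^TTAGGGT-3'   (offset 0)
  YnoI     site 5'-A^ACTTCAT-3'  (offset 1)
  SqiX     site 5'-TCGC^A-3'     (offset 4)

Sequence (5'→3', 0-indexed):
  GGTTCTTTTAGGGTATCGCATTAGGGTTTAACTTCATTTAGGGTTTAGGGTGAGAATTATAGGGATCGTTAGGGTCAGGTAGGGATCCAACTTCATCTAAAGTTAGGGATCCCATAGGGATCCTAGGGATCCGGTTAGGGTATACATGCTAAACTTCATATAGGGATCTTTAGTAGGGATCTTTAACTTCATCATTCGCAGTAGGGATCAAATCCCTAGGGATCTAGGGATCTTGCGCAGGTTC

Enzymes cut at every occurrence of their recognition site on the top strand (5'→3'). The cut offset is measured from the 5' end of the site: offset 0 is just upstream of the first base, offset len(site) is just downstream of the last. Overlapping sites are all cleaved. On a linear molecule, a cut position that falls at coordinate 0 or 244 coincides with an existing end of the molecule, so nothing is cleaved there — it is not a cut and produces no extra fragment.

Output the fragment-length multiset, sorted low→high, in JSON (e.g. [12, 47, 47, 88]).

[1,4,7,7,7,7,8,8,9,9,10,10,10,11,12,13,13,14,15,16,17,18,18]

Per-enzyme occurrences:
  DwuI (TAGGGATC, off=2): starts [59, 79, 103, 114, 123, 160, 173, 201, 216, 224] → cuts [61, 81, 105, 116, 125, 162, 175, 203, 218, 226]
  PtaX (TTAGGGT, off=0): starts [7, 20, 37, 44, 68, 134] → cuts [7, 20, 37, 44, 68, 134]
  YnoI (AACTTCAT, off=1): starts [29, 88, 151, 184] → cuts [30, 89, 152, 185]
  SqiX (TCGCA, off=4): starts [15, 195] → cuts [19, 199]

All cut coordinates (distinct, sorted): [7, 19, 20, 30, 37, 44, 61, 68, 81, 89, 105, 116, 125, 134, 152, 162, 175, 185, 199, 203, 218, 226]

Fragment lengths:
  [0,7): 7 bp
  [7,19): 12 bp
  [19,20): 1 bp
  [20,30): 10 bp
  [30,37): 7 bp
  [37,44): 7 bp
  [44,61): 17 bp
  [61,68): 7 bp
  [68,81): 13 bp
  [81,89): 8 bp
  [89,105): 16 bp
  [105,116): 11 bp
  [116,125): 9 bp
  [125,134): 9 bp
  [134,152): 18 bp
  [152,162): 10 bp
  [162,175): 13 bp
  [175,185): 10 bp
  [185,199): 14 bp
  [199,203): 4 bp
  [203,218): 15 bp
  [218,226): 8 bp
  [226,244): 18 bp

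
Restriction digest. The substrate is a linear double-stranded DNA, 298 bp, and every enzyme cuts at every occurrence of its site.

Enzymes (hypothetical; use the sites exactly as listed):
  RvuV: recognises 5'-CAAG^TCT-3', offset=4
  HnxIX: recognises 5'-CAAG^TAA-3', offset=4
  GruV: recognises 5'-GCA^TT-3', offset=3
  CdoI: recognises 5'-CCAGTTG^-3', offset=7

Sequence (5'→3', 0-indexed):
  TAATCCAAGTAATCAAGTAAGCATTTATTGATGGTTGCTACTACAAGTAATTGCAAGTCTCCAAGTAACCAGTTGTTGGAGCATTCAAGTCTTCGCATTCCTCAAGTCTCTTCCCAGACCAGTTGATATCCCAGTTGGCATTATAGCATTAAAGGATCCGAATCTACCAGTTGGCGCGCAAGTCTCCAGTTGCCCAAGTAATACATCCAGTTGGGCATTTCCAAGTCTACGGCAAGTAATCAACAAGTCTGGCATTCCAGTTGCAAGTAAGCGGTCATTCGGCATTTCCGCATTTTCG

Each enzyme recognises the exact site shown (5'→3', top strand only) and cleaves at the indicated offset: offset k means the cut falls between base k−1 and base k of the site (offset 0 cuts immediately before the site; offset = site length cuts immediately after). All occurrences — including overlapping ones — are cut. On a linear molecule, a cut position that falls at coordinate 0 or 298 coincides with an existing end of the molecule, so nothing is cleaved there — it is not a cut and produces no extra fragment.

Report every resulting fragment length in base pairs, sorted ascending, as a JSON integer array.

Per-enzyme occurrences:
  RvuV (CAAGTCT, off=4): starts [53, 85, 102, 178, 221, 243] → cuts [57, 89, 106, 182, 225, 247]
  HnxIX (CAAGTAA, off=4): starts [5, 13, 43, 61, 194, 232, 263] → cuts [9, 17, 47, 65, 198, 236, 267]
  GruV (GCATT, off=3): starts [20, 80, 94, 137, 145, 214, 251, 281, 289] → cuts [23, 83, 97, 140, 148, 217, 254, 284, 292]
  CdoI (CCAGTTG, off=7): starts [68, 118, 130, 166, 185, 206, 256] → cuts [75, 125, 137, 173, 192, 213, 263]

All cut coordinates (distinct, sorted): [9, 17, 23, 47, 57, 65, 75, 83, 89, 97, 106, 125, 137, 140, 148, 173, 182, 192, 198, 213, 217, 225, 236, 247, 254, 263, 267, 284, 292]

Fragment lengths:
  [0,9): 9 bp
  [9,17): 8 bp
  [17,23): 6 bp
  [23,47): 24 bp
  [47,57): 10 bp
  [57,65): 8 bp
  [65,75): 10 bp
  [75,83): 8 bp
  [83,89): 6 bp
  [89,97): 8 bp
  [97,106): 9 bp
  [106,125): 19 bp
  [125,137): 12 bp
  [137,140): 3 bp
  [140,148): 8 bp
  [148,173): 25 bp
  [173,182): 9 bp
  [182,192): 10 bp
  [192,198): 6 bp
  [198,213): 15 bp
  [213,217): 4 bp
  [217,225): 8 bp
  [225,236): 11 bp
  [236,247): 11 bp
  [247,254): 7 bp
  [254,263): 9 bp
  [263,267): 4 bp
  [267,284): 17 bp
  [284,292): 8 bp
  [292,298): 6 bp

[3,4,4,6,6,6,6,7,8,8,8,8,8,8,8,9,9,9,9,10,10,10,11,11,12,15,17,19,24,25]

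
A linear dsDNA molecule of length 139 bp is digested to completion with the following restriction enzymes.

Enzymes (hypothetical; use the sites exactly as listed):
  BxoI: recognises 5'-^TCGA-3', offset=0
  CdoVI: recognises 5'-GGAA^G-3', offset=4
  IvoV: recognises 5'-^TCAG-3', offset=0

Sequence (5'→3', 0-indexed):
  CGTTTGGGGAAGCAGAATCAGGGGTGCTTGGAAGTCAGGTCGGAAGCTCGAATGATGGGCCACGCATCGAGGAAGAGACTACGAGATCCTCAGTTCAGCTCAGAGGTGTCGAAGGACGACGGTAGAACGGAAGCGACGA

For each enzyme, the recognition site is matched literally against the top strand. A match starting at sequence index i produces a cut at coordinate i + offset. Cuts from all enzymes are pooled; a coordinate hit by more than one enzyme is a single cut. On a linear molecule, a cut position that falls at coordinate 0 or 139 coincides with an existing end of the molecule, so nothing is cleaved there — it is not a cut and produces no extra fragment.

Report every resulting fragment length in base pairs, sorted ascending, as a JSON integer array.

Scan for sites:
  BxoI (TCGA, off=0): starts [47, 66, 108] → cuts [47, 66, 108]
  CdoVI (GGAAG, off=4): starts [7, 29, 41, 70, 128] → cuts [11, 33, 45, 74, 132]
  IvoV (TCAG, off=0): starts [17, 34, 89, 94, 99] → cuts [17, 34, 89, 94, 99]

Pooled cuts: [11, 17, 33, 34, 45, 47, 66, 74, 89, 94, 99, 108, 132]

Fragments:
  [0,11): 11 bp
  [11,17): 6 bp
  [17,33): 16 bp
  [33,34): 1 bp
  [34,45): 11 bp
  [45,47): 2 bp
  [47,66): 19 bp
  [66,74): 8 bp
  [74,89): 15 bp
  [89,94): 5 bp
  [94,99): 5 bp
  [99,108): 9 bp
  [108,132): 24 bp
  [132,139): 7 bp

[1,2,5,5,6,7,8,9,11,11,15,16,19,24]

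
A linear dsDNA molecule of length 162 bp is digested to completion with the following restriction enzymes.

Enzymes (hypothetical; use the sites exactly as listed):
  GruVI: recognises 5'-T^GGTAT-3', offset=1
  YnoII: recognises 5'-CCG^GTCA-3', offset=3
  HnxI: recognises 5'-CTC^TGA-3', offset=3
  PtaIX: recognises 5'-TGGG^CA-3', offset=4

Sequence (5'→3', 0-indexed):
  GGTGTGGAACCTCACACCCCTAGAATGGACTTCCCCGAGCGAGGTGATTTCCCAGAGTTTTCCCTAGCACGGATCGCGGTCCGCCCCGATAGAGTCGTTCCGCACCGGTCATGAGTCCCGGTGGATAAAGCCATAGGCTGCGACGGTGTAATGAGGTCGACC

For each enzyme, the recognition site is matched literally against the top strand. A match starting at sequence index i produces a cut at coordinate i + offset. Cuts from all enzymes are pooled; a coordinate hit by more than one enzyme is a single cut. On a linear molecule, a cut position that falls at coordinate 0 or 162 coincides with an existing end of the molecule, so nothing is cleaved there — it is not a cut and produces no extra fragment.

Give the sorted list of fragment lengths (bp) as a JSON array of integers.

[55,107]

Site scan:
  GruVI (TGGTAT, off=1): no sites
  YnoII CCGGTCA/3: at [104] ⇒ [107]
  HnxI (CTCTGA, off=3): no sites
  PtaIX (TGGGCA, off=4): no sites

Pooled cuts: [107]

Fragment lengths:
  [0,107): 107 bp
  [107,162): 55 bp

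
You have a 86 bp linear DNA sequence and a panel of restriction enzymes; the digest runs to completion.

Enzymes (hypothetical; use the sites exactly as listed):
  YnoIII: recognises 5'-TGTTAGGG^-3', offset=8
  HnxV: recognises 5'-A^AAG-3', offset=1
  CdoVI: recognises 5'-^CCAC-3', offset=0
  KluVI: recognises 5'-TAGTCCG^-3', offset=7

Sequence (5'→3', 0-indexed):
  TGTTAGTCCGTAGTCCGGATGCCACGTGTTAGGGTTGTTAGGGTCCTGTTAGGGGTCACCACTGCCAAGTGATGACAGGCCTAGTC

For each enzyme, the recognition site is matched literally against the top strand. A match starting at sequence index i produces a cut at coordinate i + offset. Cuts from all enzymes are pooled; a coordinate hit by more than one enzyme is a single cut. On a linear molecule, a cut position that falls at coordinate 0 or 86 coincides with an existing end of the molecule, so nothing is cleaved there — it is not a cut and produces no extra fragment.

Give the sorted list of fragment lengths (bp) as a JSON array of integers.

[4,4,7,9,10,11,13,28]

Per-enzyme occurrences:
  YnoIII (TGTTAGGG, off=8): starts [26, 35, 46] → cuts [34, 43, 54]
  HnxV (AAAG, off=1): no sites
  CdoVI (CCAC, off=0): starts [21, 58] → cuts [21, 58]
  KluVI (TAGTCCG, off=7): starts [3, 10] → cuts [10, 17]

All cut coordinates (distinct, sorted): [10, 17, 21, 34, 43, 54, 58]

Fragments:
  [0,10): 10 bp
  [10,17): 7 bp
  [17,21): 4 bp
  [21,34): 13 bp
  [34,43): 9 bp
  [43,54): 11 bp
  [54,58): 4 bp
  [58,86): 28 bp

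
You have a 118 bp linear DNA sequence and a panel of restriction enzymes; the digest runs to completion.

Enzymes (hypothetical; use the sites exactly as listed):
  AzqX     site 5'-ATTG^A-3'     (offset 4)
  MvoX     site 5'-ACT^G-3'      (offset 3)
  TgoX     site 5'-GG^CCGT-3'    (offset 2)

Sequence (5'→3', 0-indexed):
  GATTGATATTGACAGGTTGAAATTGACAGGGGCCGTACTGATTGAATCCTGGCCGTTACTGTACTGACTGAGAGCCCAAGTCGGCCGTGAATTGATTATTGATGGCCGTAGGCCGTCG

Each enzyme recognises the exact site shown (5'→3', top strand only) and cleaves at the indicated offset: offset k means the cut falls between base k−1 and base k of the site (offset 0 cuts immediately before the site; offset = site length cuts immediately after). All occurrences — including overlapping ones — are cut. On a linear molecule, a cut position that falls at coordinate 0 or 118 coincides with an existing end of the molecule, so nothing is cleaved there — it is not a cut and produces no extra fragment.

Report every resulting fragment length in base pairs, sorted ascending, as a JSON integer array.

Scan for sites:
  AzqX (ATTGA, off=4): starts [1, 7, 21, 40, 90, 97] → cuts [5, 11, 25, 44, 94, 101]
  MvoX (ACTG, off=3): starts [36, 57, 62, 66] → cuts [39, 60, 65, 69]
  TgoX (GGCCGT, off=2): starts [30, 50, 82, 103, 110] → cuts [32, 52, 84, 105, 112]

Pooled cuts: [5, 11, 25, 32, 39, 44, 52, 60, 65, 69, 84, 94, 101, 105, 112]

Fragments:
  [0,5): 5 bp
  [5,11): 6 bp
  [11,25): 14 bp
  [25,32): 7 bp
  [32,39): 7 bp
  [39,44): 5 bp
  [44,52): 8 bp
  [52,60): 8 bp
  [60,65): 5 bp
  [65,69): 4 bp
  [69,84): 15 bp
  [84,94): 10 bp
  [94,101): 7 bp
  [101,105): 4 bp
  [105,112): 7 bp
  [112,118): 6 bp

[4,4,5,5,5,6,6,7,7,7,7,8,8,10,14,15]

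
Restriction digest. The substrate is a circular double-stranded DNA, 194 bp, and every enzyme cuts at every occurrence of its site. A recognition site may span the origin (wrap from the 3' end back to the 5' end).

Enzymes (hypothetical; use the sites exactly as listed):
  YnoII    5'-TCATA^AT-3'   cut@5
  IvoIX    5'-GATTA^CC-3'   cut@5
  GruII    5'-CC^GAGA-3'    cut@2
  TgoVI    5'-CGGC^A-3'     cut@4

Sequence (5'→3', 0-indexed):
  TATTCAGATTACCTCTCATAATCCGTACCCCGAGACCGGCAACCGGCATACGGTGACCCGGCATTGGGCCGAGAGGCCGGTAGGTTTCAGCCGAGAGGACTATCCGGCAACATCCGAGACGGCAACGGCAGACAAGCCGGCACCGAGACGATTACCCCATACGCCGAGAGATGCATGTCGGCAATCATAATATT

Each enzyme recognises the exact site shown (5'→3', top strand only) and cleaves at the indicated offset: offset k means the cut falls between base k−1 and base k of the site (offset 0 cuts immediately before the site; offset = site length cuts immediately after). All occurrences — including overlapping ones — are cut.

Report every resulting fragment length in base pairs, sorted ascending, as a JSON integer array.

[3,6,7,7,7,8,8,9,9,10,11,11,12,15,16,16,17,22]

Scan for sites:
  YnoII (TCATAAT, off=5): starts [15, 184] → cuts [20, 189]
  IvoIX (GATTACC, off=5): starts [6, 149] → cuts [11, 154]
  GruII (CCGAGA, off=2): starts [29, 68, 90, 113, 142, 163] → cuts [31, 70, 92, 115, 144, 165]
  TgoVI (CGGCA, off=4): starts [36, 43, 58, 104, 119, 125, 137, 178] → cuts [40, 47, 62, 108, 123, 129, 141, 182]

All cut coordinates (distinct, sorted): [11, 20, 31, 40, 47, 62, 70, 92, 108, 115, 123, 129, 141, 144, 154, 165, 182, 189]

Fragment lengths:
  11→20: 9 bp
  20→31: 11 bp
  31→40: 9 bp
  40→47: 7 bp
  47→62: 15 bp
  62→70: 8 bp
  70→92: 22 bp
  92→108: 16 bp
  108→115: 7 bp
  115→123: 8 bp
  123→129: 6 bp
  129→141: 12 bp
  141→144: 3 bp
  144→154: 10 bp
  154→165: 11 bp
  165→182: 17 bp
  182→189: 7 bp
  189→11 (wrap): 194-189+11 = 16 bp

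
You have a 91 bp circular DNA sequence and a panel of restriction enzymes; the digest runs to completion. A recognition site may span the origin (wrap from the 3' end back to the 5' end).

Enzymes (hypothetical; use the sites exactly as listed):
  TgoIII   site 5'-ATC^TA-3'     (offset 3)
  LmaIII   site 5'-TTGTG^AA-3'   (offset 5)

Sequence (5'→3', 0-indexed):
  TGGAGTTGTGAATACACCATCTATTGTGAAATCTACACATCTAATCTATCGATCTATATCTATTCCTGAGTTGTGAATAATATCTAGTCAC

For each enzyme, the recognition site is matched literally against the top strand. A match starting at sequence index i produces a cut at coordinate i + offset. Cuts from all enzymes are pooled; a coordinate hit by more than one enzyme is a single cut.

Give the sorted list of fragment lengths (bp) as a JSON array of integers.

Per-enzyme occurrences:
  TgoIII ATCTA/3: at [18, 30, 38, 43, 51, 57, 81] ⇒ [21, 33, 41, 46, 54, 60, 84]
  LmaIII TTGTGAA/5: at [5, 23, 70] ⇒ [10, 28, 75]

Pooled cuts: [10, 21, 28, 33, 41, 46, 54, 60, 75, 84]

Fragment lengths:
  10→21: 11 bp
  21→28: 7 bp
  28→33: 5 bp
  33→41: 8 bp
  41→46: 5 bp
  46→54: 8 bp
  54→60: 6 bp
  60→75: 15 bp
  75→84: 9 bp
  84→10 (wrap): 91-84+10 = 17 bp

[5,5,6,7,8,8,9,11,15,17]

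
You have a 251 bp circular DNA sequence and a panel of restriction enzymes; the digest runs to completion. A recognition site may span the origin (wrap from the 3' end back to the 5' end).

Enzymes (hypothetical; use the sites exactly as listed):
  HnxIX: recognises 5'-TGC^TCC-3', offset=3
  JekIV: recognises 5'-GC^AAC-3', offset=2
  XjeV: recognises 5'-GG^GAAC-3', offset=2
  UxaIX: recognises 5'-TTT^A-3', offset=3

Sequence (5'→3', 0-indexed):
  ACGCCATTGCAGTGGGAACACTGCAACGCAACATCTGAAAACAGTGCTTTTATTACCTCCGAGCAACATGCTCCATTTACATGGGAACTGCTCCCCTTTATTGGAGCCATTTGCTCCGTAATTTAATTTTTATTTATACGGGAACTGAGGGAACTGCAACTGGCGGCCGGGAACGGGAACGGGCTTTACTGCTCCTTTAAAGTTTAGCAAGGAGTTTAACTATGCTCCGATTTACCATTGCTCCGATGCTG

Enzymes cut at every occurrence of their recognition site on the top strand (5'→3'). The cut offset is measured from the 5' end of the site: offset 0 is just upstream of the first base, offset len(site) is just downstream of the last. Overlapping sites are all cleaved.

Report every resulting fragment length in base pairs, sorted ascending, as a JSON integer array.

[4,5,5,6,6,6,6,7,7,7,7,7,7,8,8,8,8,9,9,10,11,12,13,13,15,22,25]

Per-enzyme occurrences:
  HnxIX (TGCTCC, off=3): starts [68, 88, 111, 189, 222, 238] → cuts [71, 91, 114, 192, 225, 241]
  JekIV (GCAAC, off=2): starts [22, 27, 62, 155] → cuts [24, 29, 64, 157]
  XjeV (GGGAAC, off=2): starts [13, 82, 139, 148, 168, 174] → cuts [15, 84, 141, 150, 170, 176]
  UxaIX (TTTA, off=3): starts [48, 75, 96, 121, 128, 132, 184, 195, 202, 214, 230] → cuts [51, 78, 99, 124, 131, 135, 187, 198, 205, 217, 233]

All cut coordinates (distinct, sorted): [15, 24, 29, 51, 64, 71, 78, 84, 91, 99, 114, 124, 131, 135, 141, 150, 157, 170, 176, 187, 192, 198, 205, 217, 225, 233, 241]

Fragment lengths:
  15→24: 9 bp
  24→29: 5 bp
  29→51: 22 bp
  51→64: 13 bp
  64→71: 7 bp
  71→78: 7 bp
  78→84: 6 bp
  84→91: 7 bp
  91→99: 8 bp
  99→114: 15 bp
  114→124: 10 bp
  124→131: 7 bp
  131→135: 4 bp
  135→141: 6 bp
  141→150: 9 bp
  150→157: 7 bp
  157→170: 13 bp
  170→176: 6 bp
  176→187: 11 bp
  187→192: 5 bp
  192→198: 6 bp
  198→205: 7 bp
  205→217: 12 bp
  217→225: 8 bp
  225→233: 8 bp
  233→241: 8 bp
  241→15 (wrap): 251-241+15 = 25 bp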